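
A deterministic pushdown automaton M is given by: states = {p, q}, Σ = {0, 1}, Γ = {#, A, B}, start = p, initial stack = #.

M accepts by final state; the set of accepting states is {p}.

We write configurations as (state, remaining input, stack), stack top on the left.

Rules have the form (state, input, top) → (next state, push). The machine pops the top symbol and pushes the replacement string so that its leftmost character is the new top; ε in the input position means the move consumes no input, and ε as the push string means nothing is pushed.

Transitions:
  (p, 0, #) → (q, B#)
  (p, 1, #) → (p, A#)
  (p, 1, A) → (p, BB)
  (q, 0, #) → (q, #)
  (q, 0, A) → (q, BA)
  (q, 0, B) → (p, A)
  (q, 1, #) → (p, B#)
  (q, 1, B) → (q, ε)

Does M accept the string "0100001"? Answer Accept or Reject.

Accept

(p, 0100001, #) ⊢ (q, 100001, B#) ⊢ (q, 00001, #) ⊢ (q, 0001, #) ⊢ (q, 001, #) ⊢ (q, 01, #) ⊢ (q, 1, #) ⊢ (p, ε, B#)
All input consumed; state p ∈ F.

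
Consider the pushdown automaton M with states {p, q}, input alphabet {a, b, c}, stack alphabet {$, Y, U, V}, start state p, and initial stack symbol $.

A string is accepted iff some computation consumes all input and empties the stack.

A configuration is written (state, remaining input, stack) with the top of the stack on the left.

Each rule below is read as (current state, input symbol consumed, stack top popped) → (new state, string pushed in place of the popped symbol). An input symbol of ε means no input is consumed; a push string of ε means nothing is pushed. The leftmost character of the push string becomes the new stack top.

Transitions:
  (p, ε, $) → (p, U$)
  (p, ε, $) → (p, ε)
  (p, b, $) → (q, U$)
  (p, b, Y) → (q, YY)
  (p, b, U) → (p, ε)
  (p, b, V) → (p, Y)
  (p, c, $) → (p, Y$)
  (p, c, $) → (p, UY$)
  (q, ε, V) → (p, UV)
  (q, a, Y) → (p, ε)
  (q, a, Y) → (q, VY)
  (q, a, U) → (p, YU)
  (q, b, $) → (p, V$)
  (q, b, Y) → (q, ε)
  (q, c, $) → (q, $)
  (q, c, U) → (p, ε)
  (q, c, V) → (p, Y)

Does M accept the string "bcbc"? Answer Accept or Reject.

One accepting computation: (p, bcbc, $) ⊢ (q, cbc, U$) ⊢ (p, bc, $) ⊢ (q, c, U$) ⊢ (p, ε, $) ⊢ (p, ε, ε)
All input consumed and the stack is empty.

Accept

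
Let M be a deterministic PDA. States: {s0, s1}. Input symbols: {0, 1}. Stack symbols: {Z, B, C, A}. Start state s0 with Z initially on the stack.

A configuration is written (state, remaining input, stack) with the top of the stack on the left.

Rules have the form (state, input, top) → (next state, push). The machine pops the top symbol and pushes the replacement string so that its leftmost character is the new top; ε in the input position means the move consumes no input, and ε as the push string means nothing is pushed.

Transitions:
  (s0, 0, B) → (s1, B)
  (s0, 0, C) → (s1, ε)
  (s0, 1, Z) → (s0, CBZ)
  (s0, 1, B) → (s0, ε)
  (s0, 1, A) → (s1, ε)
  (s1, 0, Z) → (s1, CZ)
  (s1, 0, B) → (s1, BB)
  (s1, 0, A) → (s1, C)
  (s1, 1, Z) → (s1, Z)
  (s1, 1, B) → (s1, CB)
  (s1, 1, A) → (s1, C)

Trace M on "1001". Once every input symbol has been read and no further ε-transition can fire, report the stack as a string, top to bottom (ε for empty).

(s0, 1001, Z)
  read 1, top Z: go to s0, push CBZ → (s0, 001, CBZ)
  read 0, top C: go to s1, push ε → (s1, 01, BZ)
  read 0, top B: go to s1, push BB → (s1, 1, BBZ)
  read 1, top B: go to s1, push CB → (s1, ε, CBBZ)
All input consumed in state s1 with stack CBBZ.

CBBZ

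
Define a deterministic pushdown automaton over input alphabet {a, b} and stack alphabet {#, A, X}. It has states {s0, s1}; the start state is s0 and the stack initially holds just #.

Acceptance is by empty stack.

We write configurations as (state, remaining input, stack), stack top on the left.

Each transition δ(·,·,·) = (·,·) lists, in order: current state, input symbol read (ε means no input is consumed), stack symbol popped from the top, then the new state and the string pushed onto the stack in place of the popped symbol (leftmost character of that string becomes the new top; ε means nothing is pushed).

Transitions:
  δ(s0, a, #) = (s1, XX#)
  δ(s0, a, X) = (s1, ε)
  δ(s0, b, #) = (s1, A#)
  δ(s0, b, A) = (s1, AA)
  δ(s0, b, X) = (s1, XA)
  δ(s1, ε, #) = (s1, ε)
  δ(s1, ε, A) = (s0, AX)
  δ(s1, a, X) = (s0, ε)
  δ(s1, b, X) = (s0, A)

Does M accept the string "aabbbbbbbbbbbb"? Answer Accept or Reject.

(s0, aabbbbbbbbbbbb, #)
  read a, top #: go to s1, push XX# → (s1, abbbbbbbbbbbb, XX#)
  read a, top X: go to s0, push ε → (s0, bbbbbbbbbbbb, X#)
  read b, top X: go to s1, push XA → (s1, bbbbbbbbbbb, XA#)
  read b, top X: go to s0, push A → (s0, bbbbbbbbbb, AA#)
  read b, top A: go to s1, push AA → (s1, bbbbbbbbb, AAA#)
  ε-move, top A: go to s0, push AX → (s0, bbbbbbbbb, AXAA#)
  read b, top A: go to s1, push AA → (s1, bbbbbbbb, AAXAA#)
  ε-move, top A: go to s0, push AX → (s0, bbbbbbbb, AXAXAA#)
  read b, top A: go to s1, push AA → (s1, bbbbbbb, AAXAXAA#)
  ε-move, top A: go to s0, push AX → (s0, bbbbbbb, AXAXAXAA#)
  read b, top A: go to s1, push AA → (s1, bbbbbb, AAXAXAXAA#)
  ε-move, top A: go to s0, push AX → (s0, bbbbbb, AXAXAXAXAA#)
  read b, top A: go to s1, push AA → (s1, bbbbb, AAXAXAXAXAA#)
  ε-move, top A: go to s0, push AX → (s0, bbbbb, AXAXAXAXAXAA#)
  read b, top A: go to s1, push AA → (s1, bbbb, AAXAXAXAXAXAA#)
  ε-move, top A: go to s0, push AX → (s0, bbbb, AXAXAXAXAXAXAA#)
  read b, top A: go to s1, push AA → (s1, bbb, AAXAXAXAXAXAXAA#)
  ε-move, top A: go to s0, push AX → (s0, bbb, AXAXAXAXAXAXAXAA#)
  read b, top A: go to s1, push AA → (s1, bb, AAXAXAXAXAXAXAXAA#)
  ε-move, top A: go to s0, push AX → (s0, bb, AXAXAXAXAXAXAXAXAA#)
  read b, top A: go to s1, push AA → (s1, b, AAXAXAXAXAXAXAXAXAA#)
  ε-move, top A: go to s0, push AX → (s0, b, AXAXAXAXAXAXAXAXAXAA#)
  read b, top A: go to s1, push AA → (s1, ε, AAXAXAXAXAXAXAXAXAXAA#)
  ε-move, top A: go to s0, push AX → (s0, ε, AXAXAXAXAXAXAXAXAXAXAA#)
All input consumed; stack is AXAXAXAXAXAXAXAXAXAXAA#, not empty, and no further ε-move applies.

Reject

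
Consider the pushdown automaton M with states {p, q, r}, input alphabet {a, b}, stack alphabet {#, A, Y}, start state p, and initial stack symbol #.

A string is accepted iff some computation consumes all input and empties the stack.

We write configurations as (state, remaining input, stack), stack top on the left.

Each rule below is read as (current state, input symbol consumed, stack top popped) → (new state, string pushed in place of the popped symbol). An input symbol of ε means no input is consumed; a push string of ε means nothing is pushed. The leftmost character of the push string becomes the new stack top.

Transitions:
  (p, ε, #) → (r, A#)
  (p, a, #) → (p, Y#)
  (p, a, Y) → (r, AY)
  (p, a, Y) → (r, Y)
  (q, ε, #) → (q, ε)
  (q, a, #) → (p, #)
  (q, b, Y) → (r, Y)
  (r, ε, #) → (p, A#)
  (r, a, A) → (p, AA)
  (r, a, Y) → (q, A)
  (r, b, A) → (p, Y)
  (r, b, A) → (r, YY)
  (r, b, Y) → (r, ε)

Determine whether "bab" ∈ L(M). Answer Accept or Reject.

No computation consumes all input and empties the stack.

Reject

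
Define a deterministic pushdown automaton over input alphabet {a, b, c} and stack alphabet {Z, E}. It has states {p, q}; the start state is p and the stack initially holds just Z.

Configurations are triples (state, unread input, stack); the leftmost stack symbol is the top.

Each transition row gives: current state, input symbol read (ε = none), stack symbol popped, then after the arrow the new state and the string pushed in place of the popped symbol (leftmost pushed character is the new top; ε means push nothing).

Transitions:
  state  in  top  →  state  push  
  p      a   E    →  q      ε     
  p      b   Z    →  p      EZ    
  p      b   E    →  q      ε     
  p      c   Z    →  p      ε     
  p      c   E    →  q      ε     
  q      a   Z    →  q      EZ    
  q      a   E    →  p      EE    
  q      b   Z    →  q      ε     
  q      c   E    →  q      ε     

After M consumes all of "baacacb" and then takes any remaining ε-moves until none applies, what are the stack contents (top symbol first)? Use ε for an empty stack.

ε

(p, baacacb, Z)
  read b, top Z: go to p, push EZ → (p, aacacb, EZ)
  read a, top E: go to q, push ε → (q, acacb, Z)
  read a, top Z: go to q, push EZ → (q, cacb, EZ)
  read c, top E: go to q, push ε → (q, acb, Z)
  read a, top Z: go to q, push EZ → (q, cb, EZ)
  read c, top E: go to q, push ε → (q, b, Z)
  read b, top Z: go to q, push ε → (q, ε, ε)
All input consumed in state q with stack ε.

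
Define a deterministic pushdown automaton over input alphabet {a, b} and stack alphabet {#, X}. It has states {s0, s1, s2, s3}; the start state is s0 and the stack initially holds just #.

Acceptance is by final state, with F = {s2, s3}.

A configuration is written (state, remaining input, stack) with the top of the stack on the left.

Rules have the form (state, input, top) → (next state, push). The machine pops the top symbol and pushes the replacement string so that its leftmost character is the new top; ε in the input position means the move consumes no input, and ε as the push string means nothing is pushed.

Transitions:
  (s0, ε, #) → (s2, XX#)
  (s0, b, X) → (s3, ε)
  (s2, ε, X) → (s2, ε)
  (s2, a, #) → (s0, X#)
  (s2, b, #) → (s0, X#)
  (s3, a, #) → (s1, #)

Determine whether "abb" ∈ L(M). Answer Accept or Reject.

(s0, abb, #) ⊢ (s2, abb, XX#) ⊢ (s2, abb, X#) ⊢ (s2, abb, #) ⊢ (s0, bb, X#) ⊢ (s3, b, #)
No transition applies at (s3, b, #); input not fully consumed.

Reject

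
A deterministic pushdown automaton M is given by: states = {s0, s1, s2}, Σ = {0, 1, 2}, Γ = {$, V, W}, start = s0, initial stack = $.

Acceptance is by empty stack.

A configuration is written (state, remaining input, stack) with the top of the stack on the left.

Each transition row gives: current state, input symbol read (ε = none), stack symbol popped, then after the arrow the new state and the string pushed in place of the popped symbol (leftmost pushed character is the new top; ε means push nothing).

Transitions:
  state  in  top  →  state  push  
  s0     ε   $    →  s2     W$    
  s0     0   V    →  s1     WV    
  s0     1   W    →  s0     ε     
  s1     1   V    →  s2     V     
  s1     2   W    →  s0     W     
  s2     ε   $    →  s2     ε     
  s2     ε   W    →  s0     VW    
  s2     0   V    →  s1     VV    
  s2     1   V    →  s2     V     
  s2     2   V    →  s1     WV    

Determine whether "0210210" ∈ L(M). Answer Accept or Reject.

Reject

(s0, 0210210, $) ⊢ (s2, 0210210, W$) ⊢ (s0, 0210210, VW$) ⊢ (s1, 210210, WVW$) ⊢ (s0, 10210, WVW$) ⊢ (s0, 0210, VW$) ⊢ (s1, 210, WVW$) ⊢ (s0, 10, WVW$) ⊢ (s0, 0, VW$) ⊢ (s1, ε, WVW$)
All input consumed; stack is WVW$, not empty, and no further ε-move applies.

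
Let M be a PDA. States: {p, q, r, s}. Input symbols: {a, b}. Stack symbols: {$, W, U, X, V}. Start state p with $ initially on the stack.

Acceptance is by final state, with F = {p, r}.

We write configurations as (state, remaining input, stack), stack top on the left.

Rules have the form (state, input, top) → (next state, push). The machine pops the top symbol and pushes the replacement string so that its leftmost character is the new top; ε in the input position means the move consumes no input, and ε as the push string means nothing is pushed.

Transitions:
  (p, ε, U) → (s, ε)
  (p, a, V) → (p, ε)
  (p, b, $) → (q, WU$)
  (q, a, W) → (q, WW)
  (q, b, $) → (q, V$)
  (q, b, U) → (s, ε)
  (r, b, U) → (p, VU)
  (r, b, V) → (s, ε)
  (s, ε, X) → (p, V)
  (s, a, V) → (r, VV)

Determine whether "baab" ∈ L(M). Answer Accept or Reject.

Reject

No computation consumes all input and reaches a final state.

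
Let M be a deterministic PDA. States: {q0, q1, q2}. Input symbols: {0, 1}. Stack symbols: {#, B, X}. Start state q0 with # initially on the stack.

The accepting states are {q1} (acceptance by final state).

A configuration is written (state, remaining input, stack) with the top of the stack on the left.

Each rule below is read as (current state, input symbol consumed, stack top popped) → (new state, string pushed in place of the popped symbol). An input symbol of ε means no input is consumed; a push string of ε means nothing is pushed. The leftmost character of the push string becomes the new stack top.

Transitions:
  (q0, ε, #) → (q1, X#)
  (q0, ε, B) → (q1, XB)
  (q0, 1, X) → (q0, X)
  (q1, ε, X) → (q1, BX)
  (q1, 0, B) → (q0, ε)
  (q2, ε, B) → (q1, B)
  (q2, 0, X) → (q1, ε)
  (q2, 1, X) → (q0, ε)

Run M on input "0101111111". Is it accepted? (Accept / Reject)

(q0, 0101111111, #) ⊢ (q1, 0101111111, X#) ⊢ (q1, 0101111111, BX#) ⊢ (q0, 101111111, X#) ⊢ (q0, 01111111, X#)
No transition applies at (q0, 01111111, X#); input not fully consumed.

Reject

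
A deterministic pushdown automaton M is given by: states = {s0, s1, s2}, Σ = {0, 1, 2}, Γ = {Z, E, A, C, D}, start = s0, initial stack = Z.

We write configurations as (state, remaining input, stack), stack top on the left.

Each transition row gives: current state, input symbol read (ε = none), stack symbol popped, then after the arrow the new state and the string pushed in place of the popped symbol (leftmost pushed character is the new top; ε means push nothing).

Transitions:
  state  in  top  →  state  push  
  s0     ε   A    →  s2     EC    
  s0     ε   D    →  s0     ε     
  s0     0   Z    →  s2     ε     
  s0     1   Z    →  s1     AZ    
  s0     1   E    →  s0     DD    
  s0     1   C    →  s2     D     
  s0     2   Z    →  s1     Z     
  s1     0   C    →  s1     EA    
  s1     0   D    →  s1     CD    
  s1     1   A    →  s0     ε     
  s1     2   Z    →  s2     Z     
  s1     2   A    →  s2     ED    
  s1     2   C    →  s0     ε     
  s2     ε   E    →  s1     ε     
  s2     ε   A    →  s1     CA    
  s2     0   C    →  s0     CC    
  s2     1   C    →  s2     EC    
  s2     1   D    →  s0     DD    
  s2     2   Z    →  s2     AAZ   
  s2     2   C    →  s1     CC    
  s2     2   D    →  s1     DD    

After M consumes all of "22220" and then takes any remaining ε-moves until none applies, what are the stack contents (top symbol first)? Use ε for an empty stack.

EAAZ

(s0, 22220, Z)
  read 2, top Z: go to s1, push Z → (s1, 2220, Z)
  read 2, top Z: go to s2, push Z → (s2, 220, Z)
  read 2, top Z: go to s2, push AAZ → (s2, 20, AAZ)
  ε-move, top A: go to s1, push CA → (s1, 20, CAAZ)
  read 2, top C: go to s0, push ε → (s0, 0, AAZ)
  ε-move, top A: go to s2, push EC → (s2, 0, ECAZ)
  ε-move, top E: go to s1, push ε → (s1, 0, CAZ)
  read 0, top C: go to s1, push EA → (s1, ε, EAAZ)
All input consumed in state s1 with stack EAAZ.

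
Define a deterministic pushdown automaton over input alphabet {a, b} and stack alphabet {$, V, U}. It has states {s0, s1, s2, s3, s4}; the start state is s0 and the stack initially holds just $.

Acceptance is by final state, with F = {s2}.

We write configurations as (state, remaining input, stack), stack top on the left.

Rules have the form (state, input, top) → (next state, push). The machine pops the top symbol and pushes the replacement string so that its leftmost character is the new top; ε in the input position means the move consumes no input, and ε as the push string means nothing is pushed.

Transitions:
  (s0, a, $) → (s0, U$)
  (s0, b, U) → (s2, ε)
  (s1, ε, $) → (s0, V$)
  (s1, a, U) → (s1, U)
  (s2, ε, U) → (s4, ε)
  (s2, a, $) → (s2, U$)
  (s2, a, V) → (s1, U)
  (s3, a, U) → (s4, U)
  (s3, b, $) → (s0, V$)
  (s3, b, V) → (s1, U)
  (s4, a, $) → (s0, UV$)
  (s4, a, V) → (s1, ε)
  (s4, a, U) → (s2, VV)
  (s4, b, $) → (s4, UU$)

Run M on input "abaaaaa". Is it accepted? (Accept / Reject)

(s0, abaaaaa, $)
  read a, top $: go to s0, push U$ → (s0, baaaaa, U$)
  read b, top U: go to s2, push ε → (s2, aaaaa, $)
  read a, top $: go to s2, push U$ → (s2, aaaa, U$)
  ε-move, top U: go to s4, push ε → (s4, aaaa, $)
  read a, top $: go to s0, push UV$ → (s0, aaa, UV$)
No transition applies at (s0, aaa, UV$); input not fully consumed.

Reject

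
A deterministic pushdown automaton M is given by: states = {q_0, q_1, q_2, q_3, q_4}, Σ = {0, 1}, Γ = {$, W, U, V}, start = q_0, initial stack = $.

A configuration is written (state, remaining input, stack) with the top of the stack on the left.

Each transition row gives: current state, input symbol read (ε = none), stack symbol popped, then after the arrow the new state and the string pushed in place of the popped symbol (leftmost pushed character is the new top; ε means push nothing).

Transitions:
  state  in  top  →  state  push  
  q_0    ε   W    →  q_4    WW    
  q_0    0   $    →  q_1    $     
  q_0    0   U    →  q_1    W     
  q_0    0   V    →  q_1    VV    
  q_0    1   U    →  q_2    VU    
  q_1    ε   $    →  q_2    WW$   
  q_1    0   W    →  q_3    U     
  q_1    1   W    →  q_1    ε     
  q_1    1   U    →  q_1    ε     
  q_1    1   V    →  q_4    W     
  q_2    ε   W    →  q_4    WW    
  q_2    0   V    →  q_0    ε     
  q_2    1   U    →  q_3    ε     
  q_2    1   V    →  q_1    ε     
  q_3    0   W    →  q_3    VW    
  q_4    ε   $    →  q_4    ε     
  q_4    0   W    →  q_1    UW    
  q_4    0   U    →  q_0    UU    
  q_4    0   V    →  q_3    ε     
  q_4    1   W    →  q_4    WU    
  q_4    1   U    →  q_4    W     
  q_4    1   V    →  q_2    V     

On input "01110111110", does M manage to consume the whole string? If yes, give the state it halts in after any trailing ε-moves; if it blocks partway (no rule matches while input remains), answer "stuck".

(q_0, 01110111110, $) ⊢ (q_1, 1110111110, $) ⊢ (q_2, 1110111110, WW$) ⊢ (q_4, 1110111110, WWW$) ⊢ (q_4, 110111110, WUWW$) ⊢ (q_4, 10111110, WUUWW$) ⊢ (q_4, 0111110, WUUUWW$) ⊢ (q_1, 111110, UWUUUWW$) ⊢ (q_1, 11110, WUUUWW$) ⊢ (q_1, 1110, UUUWW$) ⊢ (q_1, 110, UUWW$) ⊢ (q_1, 10, UWW$) ⊢ (q_1, 0, WW$) ⊢ (q_3, ε, UW$)
All input consumed; M is in state q_3.

q_3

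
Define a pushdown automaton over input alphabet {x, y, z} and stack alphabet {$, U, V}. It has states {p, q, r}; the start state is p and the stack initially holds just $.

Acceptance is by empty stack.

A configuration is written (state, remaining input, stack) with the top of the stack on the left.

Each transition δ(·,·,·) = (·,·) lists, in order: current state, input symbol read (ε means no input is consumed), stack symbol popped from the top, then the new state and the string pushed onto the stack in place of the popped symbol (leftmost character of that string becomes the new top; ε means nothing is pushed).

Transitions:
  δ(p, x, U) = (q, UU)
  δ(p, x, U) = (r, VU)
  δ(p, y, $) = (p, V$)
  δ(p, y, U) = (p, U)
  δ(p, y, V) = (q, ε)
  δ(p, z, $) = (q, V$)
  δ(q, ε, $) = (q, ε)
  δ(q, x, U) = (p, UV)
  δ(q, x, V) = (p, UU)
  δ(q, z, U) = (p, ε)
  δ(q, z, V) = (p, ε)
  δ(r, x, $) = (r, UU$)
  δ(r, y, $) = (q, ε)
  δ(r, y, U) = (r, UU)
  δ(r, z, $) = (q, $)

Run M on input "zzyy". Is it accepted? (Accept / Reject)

One accepting computation: (p, zzyy, $) ⊢ (q, zyy, V$) ⊢ (p, yy, $) ⊢ (p, y, V$) ⊢ (q, ε, $) ⊢ (q, ε, ε)
All input consumed and the stack is empty.

Accept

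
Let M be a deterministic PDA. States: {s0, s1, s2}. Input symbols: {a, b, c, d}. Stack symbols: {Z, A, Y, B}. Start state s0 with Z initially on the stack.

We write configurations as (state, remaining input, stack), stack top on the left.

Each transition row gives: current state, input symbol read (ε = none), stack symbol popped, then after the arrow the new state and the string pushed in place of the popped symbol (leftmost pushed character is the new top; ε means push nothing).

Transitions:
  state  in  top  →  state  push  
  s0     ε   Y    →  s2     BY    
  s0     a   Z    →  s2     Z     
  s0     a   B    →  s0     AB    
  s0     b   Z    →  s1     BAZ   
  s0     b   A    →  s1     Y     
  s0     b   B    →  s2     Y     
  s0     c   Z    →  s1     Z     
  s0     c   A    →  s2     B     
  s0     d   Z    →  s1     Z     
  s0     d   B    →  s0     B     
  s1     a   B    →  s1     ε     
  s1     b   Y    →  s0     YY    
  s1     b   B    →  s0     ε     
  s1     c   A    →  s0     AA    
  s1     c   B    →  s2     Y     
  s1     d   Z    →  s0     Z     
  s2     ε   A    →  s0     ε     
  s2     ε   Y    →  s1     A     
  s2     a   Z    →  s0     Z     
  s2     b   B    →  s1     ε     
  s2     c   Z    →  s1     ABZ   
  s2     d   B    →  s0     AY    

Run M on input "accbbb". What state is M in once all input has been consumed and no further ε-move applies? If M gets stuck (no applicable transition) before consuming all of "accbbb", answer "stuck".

s1

(s0, accbbb, Z)
  read a, top Z: go to s2, push Z → (s2, ccbbb, Z)
  read c, top Z: go to s1, push ABZ → (s1, cbbb, ABZ)
  read c, top A: go to s0, push AA → (s0, bbb, AABZ)
  read b, top A: go to s1, push Y → (s1, bb, YABZ)
  read b, top Y: go to s0, push YY → (s0, b, YYABZ)
  ε-move, top Y: go to s2, push BY → (s2, b, BYYABZ)
  read b, top B: go to s1, push ε → (s1, ε, YYABZ)
All input consumed; M is in state s1.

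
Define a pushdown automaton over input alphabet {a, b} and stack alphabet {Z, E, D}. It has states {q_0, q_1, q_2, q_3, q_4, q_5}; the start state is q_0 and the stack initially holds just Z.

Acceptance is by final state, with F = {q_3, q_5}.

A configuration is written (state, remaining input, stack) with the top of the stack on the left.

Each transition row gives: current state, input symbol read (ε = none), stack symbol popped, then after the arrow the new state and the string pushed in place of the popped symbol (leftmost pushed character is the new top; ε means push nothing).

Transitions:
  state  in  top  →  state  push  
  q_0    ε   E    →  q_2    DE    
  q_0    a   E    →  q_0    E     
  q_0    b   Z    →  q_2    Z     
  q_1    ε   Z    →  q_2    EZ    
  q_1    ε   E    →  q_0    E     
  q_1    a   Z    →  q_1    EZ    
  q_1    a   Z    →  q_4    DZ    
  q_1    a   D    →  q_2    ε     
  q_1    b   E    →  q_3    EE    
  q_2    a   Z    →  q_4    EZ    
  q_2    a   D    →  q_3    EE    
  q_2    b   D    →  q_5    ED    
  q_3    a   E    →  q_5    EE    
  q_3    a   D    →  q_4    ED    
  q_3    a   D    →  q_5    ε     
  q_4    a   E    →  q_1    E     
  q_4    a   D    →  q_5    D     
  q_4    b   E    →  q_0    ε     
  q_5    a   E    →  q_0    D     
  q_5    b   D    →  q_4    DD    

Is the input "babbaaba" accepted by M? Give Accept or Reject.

Accept

One accepting computation: (q_0, babbaaba, Z) ⊢ (q_2, abbaaba, Z) ⊢ (q_4, bbaaba, EZ) ⊢ (q_0, baaba, Z) ⊢ (q_2, aaba, Z) ⊢ (q_4, aba, EZ) ⊢ (q_1, ba, EZ) ⊢ (q_3, a, EEZ) ⊢ (q_5, ε, EEEZ)
All input consumed and state q_5 ∈ F.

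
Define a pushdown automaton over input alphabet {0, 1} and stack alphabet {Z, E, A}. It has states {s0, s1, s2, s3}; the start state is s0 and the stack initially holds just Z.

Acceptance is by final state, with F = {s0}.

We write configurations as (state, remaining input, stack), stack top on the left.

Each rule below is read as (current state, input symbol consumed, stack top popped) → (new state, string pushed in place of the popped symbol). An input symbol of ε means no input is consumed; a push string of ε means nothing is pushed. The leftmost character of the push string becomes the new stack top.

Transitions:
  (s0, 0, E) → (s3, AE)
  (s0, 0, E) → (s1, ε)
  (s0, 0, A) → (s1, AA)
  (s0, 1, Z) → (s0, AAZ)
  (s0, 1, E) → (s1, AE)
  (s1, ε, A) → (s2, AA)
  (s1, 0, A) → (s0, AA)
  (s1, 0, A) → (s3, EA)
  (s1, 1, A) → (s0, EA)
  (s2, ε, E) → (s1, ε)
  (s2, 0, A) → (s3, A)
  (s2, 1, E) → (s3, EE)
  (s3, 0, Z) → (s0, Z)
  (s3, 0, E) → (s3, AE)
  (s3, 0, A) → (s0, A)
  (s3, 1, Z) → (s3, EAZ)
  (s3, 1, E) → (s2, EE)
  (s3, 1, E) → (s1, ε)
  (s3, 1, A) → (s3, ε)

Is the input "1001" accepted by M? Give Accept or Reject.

No computation consumes all input and reaches a final state.

Reject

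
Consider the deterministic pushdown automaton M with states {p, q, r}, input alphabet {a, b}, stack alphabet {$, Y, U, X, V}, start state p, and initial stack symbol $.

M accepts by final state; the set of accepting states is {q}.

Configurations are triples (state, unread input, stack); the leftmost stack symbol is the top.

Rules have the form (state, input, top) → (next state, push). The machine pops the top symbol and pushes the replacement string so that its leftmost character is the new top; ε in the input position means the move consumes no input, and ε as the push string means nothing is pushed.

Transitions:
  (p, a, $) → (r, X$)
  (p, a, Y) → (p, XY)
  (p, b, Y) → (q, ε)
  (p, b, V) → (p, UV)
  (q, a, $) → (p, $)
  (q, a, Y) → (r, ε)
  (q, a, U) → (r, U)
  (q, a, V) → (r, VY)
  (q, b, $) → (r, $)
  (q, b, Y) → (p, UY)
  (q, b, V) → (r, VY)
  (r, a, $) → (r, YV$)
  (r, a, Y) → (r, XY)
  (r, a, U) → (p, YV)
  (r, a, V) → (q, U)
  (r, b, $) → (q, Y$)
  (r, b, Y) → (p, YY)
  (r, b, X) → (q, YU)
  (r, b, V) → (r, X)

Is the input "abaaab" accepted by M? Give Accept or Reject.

Reject

(p, abaaab, $)
  read a, top $: go to r, push X$ → (r, baaab, X$)
  read b, top X: go to q, push YU → (q, aaab, YU$)
  read a, top Y: go to r, push ε → (r, aab, U$)
  read a, top U: go to p, push YV → (p, ab, YV$)
  read a, top Y: go to p, push XY → (p, b, XYV$)
No transition applies at (p, b, XYV$); input not fully consumed.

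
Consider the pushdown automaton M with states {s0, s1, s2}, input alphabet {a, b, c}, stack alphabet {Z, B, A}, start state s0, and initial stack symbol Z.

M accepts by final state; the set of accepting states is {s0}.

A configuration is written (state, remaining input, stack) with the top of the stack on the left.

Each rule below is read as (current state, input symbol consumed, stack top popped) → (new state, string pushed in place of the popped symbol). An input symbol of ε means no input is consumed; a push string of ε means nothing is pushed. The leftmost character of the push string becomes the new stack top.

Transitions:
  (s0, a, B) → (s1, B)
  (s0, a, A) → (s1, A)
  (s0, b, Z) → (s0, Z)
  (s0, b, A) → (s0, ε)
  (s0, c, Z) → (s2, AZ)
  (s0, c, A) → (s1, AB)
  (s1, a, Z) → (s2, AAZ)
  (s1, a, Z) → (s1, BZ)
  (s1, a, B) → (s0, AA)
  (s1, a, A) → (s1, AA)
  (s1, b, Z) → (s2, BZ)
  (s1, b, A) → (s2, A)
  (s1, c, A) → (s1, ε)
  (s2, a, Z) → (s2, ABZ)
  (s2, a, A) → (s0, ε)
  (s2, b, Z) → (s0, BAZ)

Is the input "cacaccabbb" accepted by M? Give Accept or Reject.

Reject

No computation consumes all input and reaches a final state.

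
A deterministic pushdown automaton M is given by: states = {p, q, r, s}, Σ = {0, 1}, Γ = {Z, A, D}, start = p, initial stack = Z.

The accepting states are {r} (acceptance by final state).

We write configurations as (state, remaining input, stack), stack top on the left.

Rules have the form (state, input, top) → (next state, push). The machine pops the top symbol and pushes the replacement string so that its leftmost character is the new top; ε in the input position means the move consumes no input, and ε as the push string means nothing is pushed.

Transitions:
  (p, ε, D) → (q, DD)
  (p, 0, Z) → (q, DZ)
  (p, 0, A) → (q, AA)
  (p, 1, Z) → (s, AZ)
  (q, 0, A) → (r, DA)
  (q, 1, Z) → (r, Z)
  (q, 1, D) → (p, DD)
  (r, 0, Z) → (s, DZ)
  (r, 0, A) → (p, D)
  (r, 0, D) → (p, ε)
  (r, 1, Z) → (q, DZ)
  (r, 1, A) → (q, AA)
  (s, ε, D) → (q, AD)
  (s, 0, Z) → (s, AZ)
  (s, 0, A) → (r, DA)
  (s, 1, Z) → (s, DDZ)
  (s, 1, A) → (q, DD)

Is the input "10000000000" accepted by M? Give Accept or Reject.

(p, 10000000000, Z) ⊢ (s, 0000000000, AZ) ⊢ (r, 000000000, DAZ) ⊢ (p, 00000000, AZ) ⊢ (q, 0000000, AAZ) ⊢ (r, 000000, DAAZ) ⊢ (p, 00000, AAZ) ⊢ (q, 0000, AAAZ) ⊢ (r, 000, DAAAZ) ⊢ (p, 00, AAAZ) ⊢ (q, 0, AAAAZ) ⊢ (r, ε, DAAAAZ)
All input consumed; state r ∈ F.

Accept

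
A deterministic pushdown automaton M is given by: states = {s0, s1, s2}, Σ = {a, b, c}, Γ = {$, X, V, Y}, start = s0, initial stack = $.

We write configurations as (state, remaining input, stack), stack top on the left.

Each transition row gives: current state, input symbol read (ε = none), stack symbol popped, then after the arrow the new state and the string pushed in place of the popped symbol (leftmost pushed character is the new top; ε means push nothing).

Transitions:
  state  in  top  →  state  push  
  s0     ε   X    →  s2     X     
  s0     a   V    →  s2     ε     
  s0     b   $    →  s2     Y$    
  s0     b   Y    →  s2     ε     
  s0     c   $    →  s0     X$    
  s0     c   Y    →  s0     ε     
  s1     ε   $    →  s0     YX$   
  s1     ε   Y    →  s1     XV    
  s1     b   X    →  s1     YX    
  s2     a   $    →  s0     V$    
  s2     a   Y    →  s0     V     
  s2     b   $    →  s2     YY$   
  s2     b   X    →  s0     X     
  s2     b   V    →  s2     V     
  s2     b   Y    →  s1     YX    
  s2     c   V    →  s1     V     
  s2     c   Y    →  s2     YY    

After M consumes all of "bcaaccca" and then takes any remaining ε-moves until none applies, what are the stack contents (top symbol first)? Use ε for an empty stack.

VYYY$

(s0, bcaaccca, $)
  read b, top $: go to s2, push Y$ → (s2, caaccca, Y$)
  read c, top Y: go to s2, push YY → (s2, aaccca, YY$)
  read a, top Y: go to s0, push V → (s0, accca, VY$)
  read a, top V: go to s2, push ε → (s2, ccca, Y$)
  read c, top Y: go to s2, push YY → (s2, cca, YY$)
  read c, top Y: go to s2, push YY → (s2, ca, YYY$)
  read c, top Y: go to s2, push YY → (s2, a, YYYY$)
  read a, top Y: go to s0, push V → (s0, ε, VYYY$)
All input consumed in state s0 with stack VYYY$.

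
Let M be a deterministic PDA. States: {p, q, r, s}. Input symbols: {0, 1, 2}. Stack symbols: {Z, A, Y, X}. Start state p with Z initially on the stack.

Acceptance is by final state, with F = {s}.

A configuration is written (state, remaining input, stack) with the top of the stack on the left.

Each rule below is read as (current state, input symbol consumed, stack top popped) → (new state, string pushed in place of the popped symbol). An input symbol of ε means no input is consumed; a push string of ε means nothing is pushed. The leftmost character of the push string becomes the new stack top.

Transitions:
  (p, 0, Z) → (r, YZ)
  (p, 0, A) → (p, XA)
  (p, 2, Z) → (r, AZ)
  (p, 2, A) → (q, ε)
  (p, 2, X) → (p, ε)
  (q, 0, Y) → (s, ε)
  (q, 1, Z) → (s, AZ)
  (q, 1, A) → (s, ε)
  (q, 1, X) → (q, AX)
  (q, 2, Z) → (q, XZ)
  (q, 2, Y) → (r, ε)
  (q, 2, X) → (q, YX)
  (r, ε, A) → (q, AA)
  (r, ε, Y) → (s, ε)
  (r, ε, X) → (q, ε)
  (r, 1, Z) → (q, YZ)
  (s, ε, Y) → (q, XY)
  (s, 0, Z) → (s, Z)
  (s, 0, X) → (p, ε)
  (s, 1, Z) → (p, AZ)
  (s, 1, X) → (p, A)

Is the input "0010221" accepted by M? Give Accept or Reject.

Accept

(p, 0010221, Z) ⊢ (r, 010221, YZ) ⊢ (s, 010221, Z) ⊢ (s, 10221, Z) ⊢ (p, 0221, AZ) ⊢ (p, 221, XAZ) ⊢ (p, 21, AZ) ⊢ (q, 1, Z) ⊢ (s, ε, AZ)
All input consumed; state s ∈ F.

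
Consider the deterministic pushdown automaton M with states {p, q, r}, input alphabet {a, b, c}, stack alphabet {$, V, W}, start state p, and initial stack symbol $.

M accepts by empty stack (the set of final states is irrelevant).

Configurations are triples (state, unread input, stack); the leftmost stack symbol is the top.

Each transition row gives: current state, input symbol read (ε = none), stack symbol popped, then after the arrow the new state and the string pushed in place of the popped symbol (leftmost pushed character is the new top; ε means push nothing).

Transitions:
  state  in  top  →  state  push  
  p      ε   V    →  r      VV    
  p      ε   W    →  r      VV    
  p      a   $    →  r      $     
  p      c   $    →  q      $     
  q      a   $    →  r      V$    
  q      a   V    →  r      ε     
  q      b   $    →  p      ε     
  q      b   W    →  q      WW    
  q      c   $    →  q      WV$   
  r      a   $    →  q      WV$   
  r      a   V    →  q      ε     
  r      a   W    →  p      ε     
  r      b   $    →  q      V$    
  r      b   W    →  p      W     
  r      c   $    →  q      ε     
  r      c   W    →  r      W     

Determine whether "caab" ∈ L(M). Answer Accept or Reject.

(p, caab, $) ⊢ (q, aab, $) ⊢ (r, ab, V$) ⊢ (q, b, $) ⊢ (p, ε, ε)
All input consumed and the stack is empty.

Accept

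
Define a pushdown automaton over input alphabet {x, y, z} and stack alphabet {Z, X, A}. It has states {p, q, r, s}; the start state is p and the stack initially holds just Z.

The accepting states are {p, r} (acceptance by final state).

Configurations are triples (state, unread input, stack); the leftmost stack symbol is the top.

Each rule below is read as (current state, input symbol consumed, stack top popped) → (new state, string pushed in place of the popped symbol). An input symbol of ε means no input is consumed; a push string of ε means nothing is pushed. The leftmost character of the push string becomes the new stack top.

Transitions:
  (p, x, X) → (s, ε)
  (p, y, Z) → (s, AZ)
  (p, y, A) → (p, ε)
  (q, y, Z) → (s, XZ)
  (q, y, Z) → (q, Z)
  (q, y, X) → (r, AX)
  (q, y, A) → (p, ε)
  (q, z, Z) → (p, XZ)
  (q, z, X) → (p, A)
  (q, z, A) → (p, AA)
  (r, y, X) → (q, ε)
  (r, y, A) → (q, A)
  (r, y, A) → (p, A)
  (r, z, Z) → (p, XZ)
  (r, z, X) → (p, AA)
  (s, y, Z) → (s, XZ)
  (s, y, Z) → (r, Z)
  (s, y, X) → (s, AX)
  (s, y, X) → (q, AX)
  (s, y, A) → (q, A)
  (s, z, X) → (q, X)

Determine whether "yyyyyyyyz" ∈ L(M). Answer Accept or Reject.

One accepting computation: (p, yyyyyyyyz, Z) ⊢ (s, yyyyyyyz, AZ) ⊢ (q, yyyyyyz, AZ) ⊢ (p, yyyyyz, Z) ⊢ (s, yyyyz, AZ) ⊢ (q, yyyz, AZ) ⊢ (p, yyz, Z) ⊢ (s, yz, AZ) ⊢ (q, z, AZ) ⊢ (p, ε, AAZ)
All input consumed and state p ∈ F.

Accept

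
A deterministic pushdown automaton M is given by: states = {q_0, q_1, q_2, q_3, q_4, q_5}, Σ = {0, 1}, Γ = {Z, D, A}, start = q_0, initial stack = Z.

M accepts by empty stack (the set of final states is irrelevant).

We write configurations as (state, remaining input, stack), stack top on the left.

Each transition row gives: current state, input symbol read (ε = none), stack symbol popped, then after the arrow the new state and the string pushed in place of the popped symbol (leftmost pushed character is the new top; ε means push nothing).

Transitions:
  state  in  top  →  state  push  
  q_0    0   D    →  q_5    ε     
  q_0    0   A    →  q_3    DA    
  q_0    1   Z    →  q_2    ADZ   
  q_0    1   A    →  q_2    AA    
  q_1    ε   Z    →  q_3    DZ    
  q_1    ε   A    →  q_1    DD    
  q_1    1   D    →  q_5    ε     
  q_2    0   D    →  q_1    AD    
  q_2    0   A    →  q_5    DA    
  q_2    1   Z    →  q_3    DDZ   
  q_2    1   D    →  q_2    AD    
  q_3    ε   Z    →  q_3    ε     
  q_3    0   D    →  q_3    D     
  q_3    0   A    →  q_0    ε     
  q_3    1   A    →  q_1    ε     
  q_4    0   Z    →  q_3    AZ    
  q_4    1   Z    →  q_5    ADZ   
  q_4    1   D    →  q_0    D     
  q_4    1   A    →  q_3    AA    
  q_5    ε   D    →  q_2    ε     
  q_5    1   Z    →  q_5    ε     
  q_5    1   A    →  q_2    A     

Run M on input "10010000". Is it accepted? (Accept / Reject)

(q_0, 10010000, Z)
  read 1, top Z: go to q_2, push ADZ → (q_2, 0010000, ADZ)
  read 0, top A: go to q_5, push DA → (q_5, 010000, DADZ)
  ε-move, top D: go to q_2, push ε → (q_2, 010000, ADZ)
  read 0, top A: go to q_5, push DA → (q_5, 10000, DADZ)
  ε-move, top D: go to q_2, push ε → (q_2, 10000, ADZ)
No transition applies at (q_2, 10000, ADZ); input not fully consumed.

Reject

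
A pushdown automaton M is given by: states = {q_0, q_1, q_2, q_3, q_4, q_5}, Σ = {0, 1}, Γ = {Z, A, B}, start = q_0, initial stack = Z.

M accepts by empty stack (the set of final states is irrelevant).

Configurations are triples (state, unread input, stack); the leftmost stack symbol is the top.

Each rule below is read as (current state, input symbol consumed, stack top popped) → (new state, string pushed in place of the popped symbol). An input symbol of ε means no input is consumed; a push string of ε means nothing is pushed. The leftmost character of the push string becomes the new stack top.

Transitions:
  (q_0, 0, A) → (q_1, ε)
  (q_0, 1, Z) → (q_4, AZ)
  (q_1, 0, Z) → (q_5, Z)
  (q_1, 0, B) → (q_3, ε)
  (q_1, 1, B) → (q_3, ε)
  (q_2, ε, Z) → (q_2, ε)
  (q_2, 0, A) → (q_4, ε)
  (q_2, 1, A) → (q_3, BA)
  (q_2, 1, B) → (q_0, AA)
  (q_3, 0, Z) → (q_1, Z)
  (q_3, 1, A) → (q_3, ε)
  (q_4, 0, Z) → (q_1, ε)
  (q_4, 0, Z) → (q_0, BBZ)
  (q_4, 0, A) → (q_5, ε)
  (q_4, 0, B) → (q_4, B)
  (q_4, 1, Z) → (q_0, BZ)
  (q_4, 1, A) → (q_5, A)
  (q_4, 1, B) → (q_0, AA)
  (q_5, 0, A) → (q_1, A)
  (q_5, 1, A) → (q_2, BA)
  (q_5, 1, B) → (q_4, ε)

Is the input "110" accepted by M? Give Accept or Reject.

Reject

No computation consumes all input and empties the stack.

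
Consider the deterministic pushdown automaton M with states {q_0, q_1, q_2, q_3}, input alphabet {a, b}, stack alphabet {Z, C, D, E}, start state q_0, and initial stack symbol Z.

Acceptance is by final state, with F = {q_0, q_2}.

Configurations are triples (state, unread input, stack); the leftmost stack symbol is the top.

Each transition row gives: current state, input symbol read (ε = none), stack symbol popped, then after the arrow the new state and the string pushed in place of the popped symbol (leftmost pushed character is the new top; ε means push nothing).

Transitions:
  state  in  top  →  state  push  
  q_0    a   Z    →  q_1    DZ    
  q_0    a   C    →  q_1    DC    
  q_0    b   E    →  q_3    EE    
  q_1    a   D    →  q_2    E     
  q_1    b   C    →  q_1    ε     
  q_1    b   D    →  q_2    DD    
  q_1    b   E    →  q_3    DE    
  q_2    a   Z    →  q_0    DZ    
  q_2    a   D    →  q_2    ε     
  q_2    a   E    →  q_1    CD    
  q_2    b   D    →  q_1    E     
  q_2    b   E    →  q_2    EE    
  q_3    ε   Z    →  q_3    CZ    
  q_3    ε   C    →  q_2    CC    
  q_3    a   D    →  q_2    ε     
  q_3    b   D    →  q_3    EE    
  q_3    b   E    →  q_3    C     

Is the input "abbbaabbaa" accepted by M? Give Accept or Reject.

(q_0, abbbaabbaa, Z)
  read a, top Z: go to q_1, push DZ → (q_1, bbbaabbaa, DZ)
  read b, top D: go to q_2, push DD → (q_2, bbaabbaa, DDZ)
  read b, top D: go to q_1, push E → (q_1, baabbaa, EDZ)
  read b, top E: go to q_3, push DE → (q_3, aabbaa, DEDZ)
  read a, top D: go to q_2, push ε → (q_2, abbaa, EDZ)
  read a, top E: go to q_1, push CD → (q_1, bbaa, CDDZ)
  read b, top C: go to q_1, push ε → (q_1, baa, DDZ)
  read b, top D: go to q_2, push DD → (q_2, aa, DDDZ)
  read a, top D: go to q_2, push ε → (q_2, a, DDZ)
  read a, top D: go to q_2, push ε → (q_2, ε, DZ)
All input consumed; state q_2 ∈ F.

Accept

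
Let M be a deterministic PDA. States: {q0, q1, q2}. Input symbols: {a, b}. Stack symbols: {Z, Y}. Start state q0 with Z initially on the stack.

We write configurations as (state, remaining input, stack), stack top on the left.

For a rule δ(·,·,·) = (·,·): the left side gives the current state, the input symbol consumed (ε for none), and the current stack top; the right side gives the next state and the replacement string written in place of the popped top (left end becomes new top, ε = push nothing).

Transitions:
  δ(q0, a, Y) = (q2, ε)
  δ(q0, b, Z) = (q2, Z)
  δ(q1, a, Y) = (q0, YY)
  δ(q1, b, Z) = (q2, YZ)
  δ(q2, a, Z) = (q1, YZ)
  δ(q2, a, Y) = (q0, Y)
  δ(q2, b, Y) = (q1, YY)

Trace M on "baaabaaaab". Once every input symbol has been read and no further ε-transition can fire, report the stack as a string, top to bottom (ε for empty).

YYZ

(q0, baaabaaaab, Z) ⊢ (q2, aaabaaaab, Z) ⊢ (q1, aabaaaab, YZ) ⊢ (q0, abaaaab, YYZ) ⊢ (q2, baaaab, YZ) ⊢ (q1, aaaab, YYZ) ⊢ (q0, aaab, YYYZ) ⊢ (q2, aab, YYZ) ⊢ (q0, ab, YYZ) ⊢ (q2, b, YZ) ⊢ (q1, ε, YYZ)
All input consumed in state q1 with stack YYZ.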